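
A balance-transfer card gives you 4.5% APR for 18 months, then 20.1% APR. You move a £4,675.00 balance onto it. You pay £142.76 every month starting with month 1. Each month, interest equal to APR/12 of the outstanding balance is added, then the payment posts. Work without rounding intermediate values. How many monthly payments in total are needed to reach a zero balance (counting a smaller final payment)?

Promo months 1–18 at r₀ = 4.5%/12 = 0.00375; months 19+ at r₁ = 20.1%/12 = 0.01675.
After month 18: iterate B ← B·(1+r₀) − £142.76 for 18 months → £2,347.58.
Then at r₁ with £142.76/mo: n₂ = −ln(1 − r₁·B/P)/ln(1+r₁) ≈ 19.40 → 20 more payments.

38 months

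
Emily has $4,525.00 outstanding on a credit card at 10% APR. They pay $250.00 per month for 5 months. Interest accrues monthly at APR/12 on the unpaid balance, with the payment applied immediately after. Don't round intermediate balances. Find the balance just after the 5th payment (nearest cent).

Monthly rate r = 10%/12 = 0.833333% = 0.00833333.
Each month: B ← B·(1+r) − $250.00.
Month 1: interest $37.71; balance after payment $4,312.71.
Month 2: interest $35.94; balance after payment $4,098.65.
Month 3: interest $34.16; balance after payment $3,882.80.
Month 4: interest $32.36; balance after payment $3,665.16.
Month 5: interest $30.54; balance after payment $3,445.70.

$3,445.70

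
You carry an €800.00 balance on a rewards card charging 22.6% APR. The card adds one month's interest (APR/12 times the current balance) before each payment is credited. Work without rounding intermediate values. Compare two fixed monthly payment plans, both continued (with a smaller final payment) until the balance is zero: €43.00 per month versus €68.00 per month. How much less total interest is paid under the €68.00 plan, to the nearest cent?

€81.20

Monthly rate r = 22.6%/12 = 1.88333% = 0.0188333.
At €43.00/mo: n = ⌈−ln(1 − rB₀/P)/ln(1+r)⌉ = 24 payments (last €5.21); total interest = total paid − €800.00 = €194.21.
At €68.00/mo: 14 payments (last €29.01); total interest €113.01.
Interest saved = €194.21 − €113.01 = €81.20.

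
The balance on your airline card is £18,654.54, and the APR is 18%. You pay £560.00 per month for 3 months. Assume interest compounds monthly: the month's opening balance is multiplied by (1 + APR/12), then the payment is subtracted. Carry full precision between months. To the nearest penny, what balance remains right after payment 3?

Monthly rate r = 18%/12 = 1.5% = 0.015.
Each month: B ← B·(1+r) − £560.00.
Month 1: interest £279.82; balance after payment £18,374.36.
Month 2: interest £275.62; balance after payment £18,089.97.
Month 3: interest £271.35; balance after payment £17,801.32.

£17,801.32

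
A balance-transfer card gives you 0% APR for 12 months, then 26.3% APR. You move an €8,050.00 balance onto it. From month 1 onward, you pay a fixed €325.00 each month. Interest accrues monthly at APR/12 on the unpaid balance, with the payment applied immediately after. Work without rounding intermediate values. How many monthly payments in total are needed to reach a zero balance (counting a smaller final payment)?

Promo months 1–12 at r₀ = 0%/12 = 0; months 13+ at r₁ = 26.3%/12 = 0.0219167.
After month 12 (no interest yet): B = €8,050.00 − 12·€325.00 = €4,150.00.
Then at r₁ with €325.00/mo: n₂ = −ln(1 − r₁·B/P)/ln(1+r₁) ≈ 15.14 → 16 more payments.

28 months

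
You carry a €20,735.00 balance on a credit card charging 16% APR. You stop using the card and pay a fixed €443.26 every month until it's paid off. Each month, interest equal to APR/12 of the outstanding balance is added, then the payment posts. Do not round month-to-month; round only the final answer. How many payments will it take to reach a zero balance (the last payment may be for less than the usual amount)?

Monthly rate r = 16%/12 = 1.33333% = 0.0133333.
Recurrence: B ← B·(1+r) − €443.26.
Month 1: interest €276.47; balance after payment €20,568.21.
Month 2: interest €274.24; balance after payment €20,399.19.
Closed form: n = −ln(1 − rB₀/P)/ln(1+r) = −ln(0.37629)/ln(1.01333) ≈ 73.793, so the balance reaches zero during payment 74.

74 months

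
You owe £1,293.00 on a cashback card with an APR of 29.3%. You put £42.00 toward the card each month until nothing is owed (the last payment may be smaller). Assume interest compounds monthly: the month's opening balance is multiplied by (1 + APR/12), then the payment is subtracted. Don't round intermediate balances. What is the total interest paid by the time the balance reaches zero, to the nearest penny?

Monthly rate r = 29.3%/12 = 2.44167% = 0.0244167.
Payoff takes n = ⌈−ln(1 − rB₀/P)/ln(1+r)⌉ = ⌈57.747⌉ = 58 payments; the last is £31.48.
Total paid = 57·£42.00 + £31.48 = £2,425.48.
Total interest = total paid − principal = £2,425.48 − £1,293.00 = £1,132.48.

£1,132.48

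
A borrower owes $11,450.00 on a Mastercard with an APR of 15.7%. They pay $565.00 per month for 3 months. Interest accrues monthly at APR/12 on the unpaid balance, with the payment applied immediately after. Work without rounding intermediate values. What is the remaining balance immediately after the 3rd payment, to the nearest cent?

Monthly rate r = 15.7%/12 = 1.30833% = 0.0130833.
Each month: B ← B·(1+r) − $565.00.
Month 1: interest $149.80; balance after payment $11,034.80.
Month 2: interest $144.37; balance after payment $10,614.18.
Month 3: interest $138.87; balance after payment $10,188.04.

$10,188.04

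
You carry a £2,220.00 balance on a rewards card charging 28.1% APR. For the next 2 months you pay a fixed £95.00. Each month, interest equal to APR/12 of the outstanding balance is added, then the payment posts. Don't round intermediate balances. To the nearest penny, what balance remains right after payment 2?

£2,132.96

Monthly rate r = 28.1%/12 = 2.34167% = 0.0234167.
Each month: B ← B·(1+r) − £95.00.
Month 1: interest £51.99; balance after payment £2,176.99.
Month 2: interest £50.98; balance after payment £2,132.96.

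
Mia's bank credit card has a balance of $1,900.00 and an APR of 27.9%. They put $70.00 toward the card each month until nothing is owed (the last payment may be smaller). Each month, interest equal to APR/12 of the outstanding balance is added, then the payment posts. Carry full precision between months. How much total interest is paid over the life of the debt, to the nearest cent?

Monthly rate r = 27.9%/12 = 2.325% = 0.02325.
Payoff takes n = ⌈−ln(1 − rB₀/P)/ln(1+r)⌉ = ⌈43.385⌉ = 44 payments; the last is $27.14.
Total paid = 43·$70.00 + $27.14 = $3,037.14.
Total interest = total paid − principal = $3,037.14 − $1,900.00 = $1,137.14.

$1,137.14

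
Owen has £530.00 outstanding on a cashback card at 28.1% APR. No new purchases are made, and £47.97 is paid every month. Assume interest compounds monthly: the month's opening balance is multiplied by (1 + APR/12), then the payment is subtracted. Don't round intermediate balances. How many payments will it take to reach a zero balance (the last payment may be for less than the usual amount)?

Monthly rate r = 28.1%/12 = 2.34167% = 0.0234167.
Recurrence: B ← B·(1+r) − £47.97.
Month 1: interest £12.41; balance after payment £494.44.
Month 2: interest £11.58; balance after payment £458.05.
Closed form: n = −ln(1 − rB₀/P)/ln(1+r) = −ln(0.74128)/ln(1.02342) ≈ 12.934, so the balance reaches zero during payment 13.

13 months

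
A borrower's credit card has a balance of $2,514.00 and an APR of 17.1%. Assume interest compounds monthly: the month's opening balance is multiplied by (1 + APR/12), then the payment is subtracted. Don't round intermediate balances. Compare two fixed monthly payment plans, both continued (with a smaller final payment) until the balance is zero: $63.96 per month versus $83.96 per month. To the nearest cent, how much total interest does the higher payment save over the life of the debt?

$411.00

Monthly rate r = 17.1%/12 = 1.425% = 0.01425.
At $63.96/mo: n = ⌈−ln(1 − rB₀/P)/ln(1+r)⌉ = 59 payments (last $2.55); total interest = total paid − $2,514.00 = $1,198.23.
At $83.96/mo: 40 payments (last $26.79); total interest $787.23.
Interest saved = $1,198.23 − $787.23 = $411.00.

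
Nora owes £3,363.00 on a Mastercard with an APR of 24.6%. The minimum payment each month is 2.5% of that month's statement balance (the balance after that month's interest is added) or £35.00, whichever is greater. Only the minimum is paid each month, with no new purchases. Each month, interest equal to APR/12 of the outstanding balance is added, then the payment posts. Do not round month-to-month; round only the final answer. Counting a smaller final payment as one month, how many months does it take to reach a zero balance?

259 months

Monthly rate r = 24.6%/12 = 2.05% = 0.0205.
While 2.5% of the post-interest balance exceeds £35.00, each month B ← (B·(1+r))·(1 − 0.025), i.e. B shrinks by the factor (1+r)·0.975 = 0.99499.
This holds for months 1–179. Entering month 180 the balance is £1,367.99; 2.5% of the post-interest balance is now below £35.00, so the flat £35.00 minimum applies from here.
From month 180 a fixed £35.00 at rate r clears £1,367.99 in 80 more payments. Total: 179 + 80 = 259 months.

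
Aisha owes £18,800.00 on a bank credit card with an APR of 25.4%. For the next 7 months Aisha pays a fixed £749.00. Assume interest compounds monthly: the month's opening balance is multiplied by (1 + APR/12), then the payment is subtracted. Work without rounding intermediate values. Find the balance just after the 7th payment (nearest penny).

£16,180.86

Monthly rate r = 25.4%/12 = 2.11667% = 0.0211667.
Each month: B ← B·(1+r) − £749.00.
Month 1: interest £397.93; balance after payment £18,448.93.
Month 2: interest £390.50; balance after payment £18,090.44.
Month 3: interest £382.91; balance after payment £17,724.35.
Month 4: interest £375.17; balance after payment £17,350.52.
Month 5: interest £367.25; balance after payment £16,968.77.
Month 6: interest £359.17; balance after payment £16,578.94.
Month 7: interest £350.92; balance after payment £16,180.86.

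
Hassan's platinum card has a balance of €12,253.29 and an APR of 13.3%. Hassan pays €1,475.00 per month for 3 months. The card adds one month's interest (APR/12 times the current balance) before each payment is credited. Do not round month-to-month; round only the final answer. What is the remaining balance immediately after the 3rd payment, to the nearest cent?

€8,191.02

Monthly rate r = 13.3%/12 = 1.10833% = 0.0110833.
Each month: B ← B·(1+r) − €1,475.00.
Month 1: interest €135.81; balance after payment €10,914.10.
Month 2: interest €120.96; balance after payment €9,560.06.
Month 3: interest €105.96; balance after payment €8,191.02.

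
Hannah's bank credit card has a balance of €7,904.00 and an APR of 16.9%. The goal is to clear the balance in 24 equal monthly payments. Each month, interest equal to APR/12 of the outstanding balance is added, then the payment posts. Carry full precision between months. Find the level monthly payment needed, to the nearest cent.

€390.41

Monthly rate r = 16.9%/12 = 1.40833% = 0.0140833.
Level-payment amortization: P = B₀·r / (1 − (1+r)^(−n)) = 7904.00·0.0140833 / (1 − 1.01408^(−24)).
Denominator 1 − (1+r)^(−24) = 0.285121034.
P = 111.315 / 0.285121034 ≈ 390.41.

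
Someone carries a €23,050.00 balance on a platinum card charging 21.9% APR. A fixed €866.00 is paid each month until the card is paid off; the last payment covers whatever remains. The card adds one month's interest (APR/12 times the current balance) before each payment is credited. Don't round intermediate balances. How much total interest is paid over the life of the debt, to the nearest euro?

Monthly rate r = 21.9%/12 = 1.825% = 0.01825.
Payoff takes n = ⌈−ln(1 − rB₀/P)/ln(1+r)⌉ = ⌈36.773⌉ = 37 payments; the last is €670.58.
Total paid = 36·€866.00 + €670.58 = €31,846.58.
Total interest = total paid − principal = €31,846.58 − €23,050.00 = €8,796.58.

€8,797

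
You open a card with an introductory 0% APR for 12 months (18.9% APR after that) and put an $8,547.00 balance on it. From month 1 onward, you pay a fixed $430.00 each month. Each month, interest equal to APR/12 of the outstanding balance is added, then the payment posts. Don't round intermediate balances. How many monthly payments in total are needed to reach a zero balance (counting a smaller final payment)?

21 payments

Promo months 1–12 at r₀ = 0%/12 = 0; months 13+ at r₁ = 18.9%/12 = 0.01575.
After month 12 (no interest yet): B = $8,547.00 − 12·$430.00 = $3,387.00.
Then at r₁ with $430.00/mo: n₂ = −ln(1 − r₁·B/P)/ln(1+r₁) ≈ 8.48 → 9 more payments.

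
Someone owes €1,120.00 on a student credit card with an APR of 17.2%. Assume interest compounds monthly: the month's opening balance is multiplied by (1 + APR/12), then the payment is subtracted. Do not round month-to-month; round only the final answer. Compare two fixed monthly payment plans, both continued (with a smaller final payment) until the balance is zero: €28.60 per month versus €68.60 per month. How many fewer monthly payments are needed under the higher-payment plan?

39 fewer payments

Monthly rate r = 17.2%/12 = 1.43333% = 0.0143333.
At €28.60/mo: n = ⌈−ln(1 − rB₀/P)/ln(1+r)⌉ = 58 payments (last €25.64); total interest = total paid − €1,120.00 = €535.84.
At €68.60/mo: 19 payments (last €50.33); total interest €165.13.
Payments saved = 58 − 19 = 39.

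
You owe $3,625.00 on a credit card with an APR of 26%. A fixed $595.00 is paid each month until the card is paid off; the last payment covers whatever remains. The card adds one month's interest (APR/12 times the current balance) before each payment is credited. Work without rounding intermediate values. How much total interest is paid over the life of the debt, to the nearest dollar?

$306

Monthly rate r = 26%/12 = 2.16667% = 0.0216667.
Payoff takes n = ⌈−ln(1 − rB₀/P)/ln(1+r)⌉ = ⌈6.604⌉ = 7 payments; the last is $361.13.
Total paid = 6·$595.00 + $361.13 = $3,931.13.
Total interest = total paid − principal = $3,931.13 − $3,625.00 = $306.13.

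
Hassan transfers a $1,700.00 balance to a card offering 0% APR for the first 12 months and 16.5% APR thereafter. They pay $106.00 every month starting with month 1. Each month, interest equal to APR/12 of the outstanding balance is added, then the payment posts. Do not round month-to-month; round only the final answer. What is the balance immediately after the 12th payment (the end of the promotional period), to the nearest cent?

$428.00

Promo months 1–12 at r₀ = 0%/12 = 0; months 13+ at r₁ = 16.5%/12 = 0.01375.
After month 12 (no interest yet): B = $1,700.00 − 12·$106.00 = $428.00.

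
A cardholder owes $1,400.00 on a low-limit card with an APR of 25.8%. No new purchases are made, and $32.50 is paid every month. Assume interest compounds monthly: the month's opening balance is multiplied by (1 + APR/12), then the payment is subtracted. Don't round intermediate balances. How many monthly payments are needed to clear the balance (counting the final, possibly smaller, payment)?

Monthly rate r = 25.8%/12 = 2.15% = 0.0215.
Recurrence: B ← B·(1+r) − $32.50.
Month 1: interest $30.10; balance after payment $1,397.60.
Month 2: interest $30.05; balance after payment $1,395.15.
Closed form: n = −ln(1 − rB₀/P)/ln(1+r) = −ln(0.073846)/ln(1.0215) ≈ 122.497, so the balance reaches zero during payment 123.

123 months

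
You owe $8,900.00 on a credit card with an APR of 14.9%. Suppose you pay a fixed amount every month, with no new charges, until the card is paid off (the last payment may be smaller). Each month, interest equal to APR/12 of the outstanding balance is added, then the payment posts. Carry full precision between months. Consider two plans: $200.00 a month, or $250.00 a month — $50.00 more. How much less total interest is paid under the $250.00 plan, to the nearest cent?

Monthly rate r = 14.9%/12 = 1.24167% = 0.0124167.
At $200.00/mo: n = ⌈−ln(1 − rB₀/P)/ln(1+r)⌉ = 66 payments (last $33.53); total interest = total paid − $8,900.00 = $4,133.53.
At $250.00/mo: 48 payments (last $70.53); total interest $2,920.53.
Interest saved = $4,133.53 − $2,920.53 = $1,213.00.

$1,213.00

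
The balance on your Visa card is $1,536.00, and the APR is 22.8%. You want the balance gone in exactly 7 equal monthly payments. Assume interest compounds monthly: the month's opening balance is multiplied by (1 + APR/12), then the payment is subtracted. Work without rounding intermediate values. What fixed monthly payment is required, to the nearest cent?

Monthly rate r = 22.8%/12 = 1.9% = 0.019.
Level-payment amortization: P = B₀·r / (1 − (1+r)^(−n)) = 1536.00·0.019 / (1 − 1.019^(−7)).
Denominator 1 − (1+r)^(−7) = 0.123441891.
P = 29.184 / 0.123441891 ≈ 236.42.

$236.42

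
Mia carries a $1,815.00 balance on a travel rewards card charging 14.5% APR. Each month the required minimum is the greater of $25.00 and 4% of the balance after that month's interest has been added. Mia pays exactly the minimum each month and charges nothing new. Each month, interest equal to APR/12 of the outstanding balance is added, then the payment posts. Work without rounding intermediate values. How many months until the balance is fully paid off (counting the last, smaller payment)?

67 months

Monthly rate r = 14.5%/12 = 1.20833% = 0.0120833.
While 4% of the post-interest balance exceeds $25.00, each month B ← (B·(1+r))·(1 − 0.04), i.e. B shrinks by the factor (1+r)·0.96 = 0.9716.
This holds for months 1–38. Entering month 39 the balance is $607.30; 4% of the post-interest balance is now below $25.00, so the flat $25.00 minimum applies from here.
From month 39 a fixed $25.00 at rate r clears $607.30 in 29 more payments. Total: 38 + 29 = 67 months.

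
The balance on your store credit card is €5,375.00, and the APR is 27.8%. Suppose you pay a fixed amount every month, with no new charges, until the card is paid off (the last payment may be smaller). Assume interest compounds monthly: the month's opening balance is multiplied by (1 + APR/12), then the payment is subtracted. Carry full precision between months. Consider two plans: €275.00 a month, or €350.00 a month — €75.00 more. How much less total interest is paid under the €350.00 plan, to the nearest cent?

€520.23

Monthly rate r = 27.8%/12 = 2.31667% = 0.0231667.
At €275.00/mo: n = ⌈−ln(1 − rB₀/P)/ln(1+r)⌉ = 27 payments (last €90.56); total interest = total paid − €5,375.00 = €1,865.56.
At €350.00/mo: 20 payments (last €70.33); total interest €1,345.33.
Interest saved = €1,865.56 − €1,345.33 = €520.23.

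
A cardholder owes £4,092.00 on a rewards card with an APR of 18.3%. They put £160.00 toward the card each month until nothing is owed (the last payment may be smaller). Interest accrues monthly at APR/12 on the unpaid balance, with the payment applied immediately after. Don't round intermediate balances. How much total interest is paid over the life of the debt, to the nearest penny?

£1,134.10

Monthly rate r = 18.3%/12 = 1.525% = 0.01525.
Payoff takes n = ⌈−ln(1 − rB₀/P)/ln(1+r)⌉ = ⌈32.661⌉ = 33 payments; the last is £106.10.
Total paid = 32·£160.00 + £106.10 = £5,226.10.
Total interest = total paid − principal = £5,226.10 − £4,092.00 = £1,134.10.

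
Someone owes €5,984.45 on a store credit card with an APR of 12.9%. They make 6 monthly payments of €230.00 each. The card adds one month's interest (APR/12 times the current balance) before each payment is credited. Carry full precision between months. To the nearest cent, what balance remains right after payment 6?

€4,963.35

Monthly rate r = 12.9%/12 = 1.075% = 0.01075.
Each month: B ← B·(1+r) − €230.00.
Month 1: interest €64.33; balance after payment €5,818.78.
Month 2: interest €62.55; balance after payment €5,651.33.
Month 3: interest €60.75; balance after payment €5,482.09.
Month 4: interest €58.93; balance after payment €5,311.02.
Month 5: interest €57.09; balance after payment €5,138.11.
Month 6: interest €55.23; balance after payment €4,963.35.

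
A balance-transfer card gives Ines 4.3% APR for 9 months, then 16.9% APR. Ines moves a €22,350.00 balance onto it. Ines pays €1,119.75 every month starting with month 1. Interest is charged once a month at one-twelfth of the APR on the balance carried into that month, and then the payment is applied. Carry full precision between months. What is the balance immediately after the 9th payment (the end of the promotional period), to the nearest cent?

Promo months 1–9 at r₀ = 4.3%/12 = 0.00358333; months 10+ at r₁ = 16.9%/12 = 0.0140833.
After month 9: iterate B ← B·(1+r₀) − €1,119.75 for 9 months → €12,857.79.

€12,857.79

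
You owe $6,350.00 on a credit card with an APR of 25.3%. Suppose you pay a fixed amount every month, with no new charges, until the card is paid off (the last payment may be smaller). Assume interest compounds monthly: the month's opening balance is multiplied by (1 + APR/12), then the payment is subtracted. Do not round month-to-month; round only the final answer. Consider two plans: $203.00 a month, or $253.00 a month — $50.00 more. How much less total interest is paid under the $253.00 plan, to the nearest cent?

$1,348.47

Monthly rate r = 25.3%/12 = 2.10833% = 0.0210833.
At $203.00/mo: n = ⌈−ln(1 − rB₀/P)/ln(1+r)⌉ = 52 payments (last $129.68); total interest = total paid − $6,350.00 = $4,132.68.
At $253.00/mo: 37 payments (last $26.21); total interest $2,784.21.
Interest saved = $4,132.68 − $2,784.21 = $1,348.47.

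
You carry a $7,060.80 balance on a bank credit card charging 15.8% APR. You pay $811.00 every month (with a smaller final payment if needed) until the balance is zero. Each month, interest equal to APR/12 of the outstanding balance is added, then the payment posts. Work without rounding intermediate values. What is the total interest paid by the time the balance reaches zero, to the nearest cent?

Monthly rate r = 15.8%/12 = 1.31667% = 0.0131667.
Payoff takes n = ⌈−ln(1 − rB₀/P)/ln(1+r)⌉ = ⌈9.308⌉ = 10 payments; the last is $250.75.
Total paid = 9·$811.00 + $250.75 = $7,549.75.
Total interest = total paid − principal = $7,549.75 − $7,060.80 = $488.95.

$488.95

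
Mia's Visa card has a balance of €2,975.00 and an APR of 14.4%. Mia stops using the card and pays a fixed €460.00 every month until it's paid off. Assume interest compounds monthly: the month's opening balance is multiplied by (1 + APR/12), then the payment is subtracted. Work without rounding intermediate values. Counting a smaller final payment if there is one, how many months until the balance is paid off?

Monthly rate r = 14.4%/12 = 1.2% = 0.012.
Recurrence: B ← B·(1+r) − €460.00.
Month 1: interest €35.70; balance after payment €2,550.70.
Month 2: interest €30.61; balance after payment €2,121.31.
Closed form: n = −ln(1 − rB₀/P)/ln(1+r) = −ln(0.92239)/ln(1.012) ≈ 6.772, so the balance reaches zero during payment 7.

7 payments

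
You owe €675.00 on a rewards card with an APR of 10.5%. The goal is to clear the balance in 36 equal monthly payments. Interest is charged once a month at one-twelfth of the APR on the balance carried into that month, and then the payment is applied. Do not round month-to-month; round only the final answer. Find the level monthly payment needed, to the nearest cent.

Monthly rate r = 10.5%/12 = 0.875% = 0.00875.
Level-payment amortization: P = B₀·r / (1 − (1+r)^(−n)) = 675.00·0.00875 / (1 − 1.00875^(−36)).
Denominator 1 − (1+r)^(−36) = 0.269210529.
P = 5.90625 / 0.269210529 ≈ 21.94.

€21.94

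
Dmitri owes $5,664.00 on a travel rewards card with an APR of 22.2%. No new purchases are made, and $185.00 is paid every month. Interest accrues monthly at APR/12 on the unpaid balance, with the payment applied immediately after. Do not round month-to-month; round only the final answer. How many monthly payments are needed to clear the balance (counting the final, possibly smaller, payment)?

Monthly rate r = 22.2%/12 = 1.85% = 0.0185.
Recurrence: B ← B·(1+r) − $185.00.
Month 1: interest $104.78; balance after payment $5,583.78.
Month 2: interest $103.30; balance after payment $5,502.08.
Closed form: n = −ln(1 − rB₀/P)/ln(1+r) = −ln(0.4336)/ln(1.0185) ≈ 45.586, so the balance reaches zero during payment 46.

46 payments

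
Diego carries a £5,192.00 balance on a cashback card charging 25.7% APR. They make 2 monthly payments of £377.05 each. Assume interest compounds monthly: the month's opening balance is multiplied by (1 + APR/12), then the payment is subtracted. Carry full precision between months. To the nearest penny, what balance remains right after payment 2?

Monthly rate r = 25.7%/12 = 2.14167% = 0.0214167.
Each month: B ← B·(1+r) − £377.05.
Month 1: interest £111.20; balance after payment £4,926.15.
Month 2: interest £105.50; balance after payment £4,654.60.

£4,654.60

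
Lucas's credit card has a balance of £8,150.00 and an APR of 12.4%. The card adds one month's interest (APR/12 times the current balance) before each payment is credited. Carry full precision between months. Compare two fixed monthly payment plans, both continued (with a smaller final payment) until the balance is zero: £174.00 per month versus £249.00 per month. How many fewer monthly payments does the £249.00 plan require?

24 fewer payments

Monthly rate r = 12.4%/12 = 1.03333% = 0.0103333.
At £174.00/mo: n = ⌈−ln(1 − rB₀/P)/ln(1+r)⌉ = 65 payments (last £63.10); total interest = total paid − £8,150.00 = £3,049.10.
At £249.00/mo: 41 payments (last £39.14); total interest £1,849.14.
Payments saved = 65 − 41 = 24.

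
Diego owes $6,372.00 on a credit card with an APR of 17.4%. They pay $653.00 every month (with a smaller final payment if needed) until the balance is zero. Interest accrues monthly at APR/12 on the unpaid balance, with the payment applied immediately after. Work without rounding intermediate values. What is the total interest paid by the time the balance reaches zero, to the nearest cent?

$549.23

Monthly rate r = 17.4%/12 = 1.45% = 0.0145.
Payoff takes n = ⌈−ln(1 − rB₀/P)/ln(1+r)⌉ = ⌈10.597⌉ = 11 payments; the last is $391.23.
Total paid = 10·$653.00 + $391.23 = $6,921.23.
Total interest = total paid − principal = $6,921.23 − $6,372.00 = $549.23.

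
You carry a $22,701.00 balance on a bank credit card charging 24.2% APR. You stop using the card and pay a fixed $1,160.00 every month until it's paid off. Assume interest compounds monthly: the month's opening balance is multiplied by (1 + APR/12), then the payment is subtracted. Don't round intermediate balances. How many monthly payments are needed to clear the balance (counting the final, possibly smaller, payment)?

26 payments

Monthly rate r = 24.2%/12 = 2.01667% = 0.0201667.
Recurrence: B ← B·(1+r) − $1,160.00.
Month 1: interest $457.80; balance after payment $21,998.80.
Month 2: interest $443.64; balance after payment $21,282.45.
Closed form: n = −ln(1 − rB₀/P)/ln(1+r) = −ln(0.60534)/ln(1.02017) ≈ 25.141, so the balance reaches zero during payment 26.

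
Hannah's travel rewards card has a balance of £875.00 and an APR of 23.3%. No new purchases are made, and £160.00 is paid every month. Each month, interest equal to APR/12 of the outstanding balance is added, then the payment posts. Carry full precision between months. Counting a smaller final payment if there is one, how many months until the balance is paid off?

6 payments

Monthly rate r = 23.3%/12 = 1.94167% = 0.0194167.
Recurrence: B ← B·(1+r) − £160.00.
Month 1: interest £16.99; balance after payment £731.99.
Month 2: interest £14.21; balance after payment £586.20.
Month 3: interest £11.38; balance after payment £437.58.
Month 4: interest £8.50; balance after payment £286.08.
Month 5: interest £5.55; balance after payment £131.64.
Month 6: interest £2.56; balance after payment £0.00.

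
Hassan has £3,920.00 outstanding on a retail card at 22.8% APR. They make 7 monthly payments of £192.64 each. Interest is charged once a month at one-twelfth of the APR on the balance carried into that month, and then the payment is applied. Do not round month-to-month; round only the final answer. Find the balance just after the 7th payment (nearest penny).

Monthly rate r = 22.8%/12 = 1.9% = 0.019.
Each month: B ← B·(1+r) − £192.64.
Month 1: interest £74.48; balance after payment £3,801.84.
Month 2: interest £72.23; balance after payment £3,681.43.
Month 3: interest £69.95; balance after payment £3,558.74.
Month 4: interest £67.62; balance after payment £3,433.72.
Month 5: interest £65.24; balance after payment £3,306.32.
Month 6: interest £62.82; balance after payment £3,176.50.
Month 7: interest £60.35; balance after payment £3,044.21.

£3,044.21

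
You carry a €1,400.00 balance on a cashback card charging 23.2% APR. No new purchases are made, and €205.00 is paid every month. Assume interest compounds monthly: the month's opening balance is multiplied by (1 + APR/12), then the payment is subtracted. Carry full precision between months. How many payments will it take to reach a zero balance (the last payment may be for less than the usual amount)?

8 payments

Monthly rate r = 23.2%/12 = 1.93333% = 0.0193333.
Recurrence: B ← B·(1+r) − €205.00.
Month 1: interest €27.07; balance after payment €1,222.07.
Month 2: interest €23.63; balance after payment €1,040.69.
Closed form: n = −ln(1 − rB₀/P)/ln(1+r) = −ln(0.86797)/ln(1.01933) ≈ 7.395, so the balance reaches zero during payment 8.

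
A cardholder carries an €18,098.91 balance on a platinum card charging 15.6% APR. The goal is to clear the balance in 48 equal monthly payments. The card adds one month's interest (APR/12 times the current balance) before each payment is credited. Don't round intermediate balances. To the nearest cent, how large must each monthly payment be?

€509.23

Monthly rate r = 15.6%/12 = 1.3% = 0.013.
Level-payment amortization: P = B₀·r / (1 − (1+r)^(−n)) = 18098.91·0.013 / (1 − 1.013^(−48)).
Denominator 1 − (1+r)^(−48) = 0.462044165.
P = 235.286 / 0.462044165 ≈ 509.23.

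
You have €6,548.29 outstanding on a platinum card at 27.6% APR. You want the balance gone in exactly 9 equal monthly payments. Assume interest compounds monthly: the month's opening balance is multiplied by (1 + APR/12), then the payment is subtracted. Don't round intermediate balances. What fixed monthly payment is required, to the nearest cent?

€813.80

Monthly rate r = 27.6%/12 = 2.3% = 0.023.
Level-payment amortization: P = B₀·r / (1 − (1+r)^(−n)) = 6548.29·0.023 / (1 − 1.023^(−9)).
Denominator 1 − (1+r)^(−9) = 0.185071894.
P = 150.611 / 0.185071894 ≈ 813.80.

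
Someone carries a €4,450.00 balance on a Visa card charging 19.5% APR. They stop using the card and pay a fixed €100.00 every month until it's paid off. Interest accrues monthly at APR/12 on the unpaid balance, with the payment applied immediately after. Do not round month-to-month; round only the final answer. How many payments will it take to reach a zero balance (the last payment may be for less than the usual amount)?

80 payments

Monthly rate r = 19.5%/12 = 1.625% = 0.01625.
Recurrence: B ← B·(1+r) − €100.00.
Month 1: interest €72.31; balance after payment €4,422.31.
Month 2: interest €71.86; balance after payment €4,394.18.
Closed form: n = −ln(1 − rB₀/P)/ln(1+r) = −ln(0.27687)/ln(1.01625) ≈ 79.667, so the balance reaches zero during payment 80.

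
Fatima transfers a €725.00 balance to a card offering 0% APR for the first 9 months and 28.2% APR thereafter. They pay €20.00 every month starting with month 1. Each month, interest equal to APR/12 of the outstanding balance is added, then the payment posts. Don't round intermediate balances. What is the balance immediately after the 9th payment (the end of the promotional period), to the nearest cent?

€545.00

Promo months 1–9 at r₀ = 0%/12 = 0; months 10+ at r₁ = 28.2%/12 = 0.0235.
After month 9 (no interest yet): B = €725.00 − 9·€20.00 = €545.00.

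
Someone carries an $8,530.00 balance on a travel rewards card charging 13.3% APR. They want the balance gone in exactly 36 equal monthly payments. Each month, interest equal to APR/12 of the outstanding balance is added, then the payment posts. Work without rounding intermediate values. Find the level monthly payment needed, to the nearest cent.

Monthly rate r = 13.3%/12 = 1.10833% = 0.0110833.
Level-payment amortization: P = B₀·r / (1 − (1+r)^(−n)) = 8530.00·0.0110833 / (1 − 1.01108^(−36)).
Denominator 1 − (1+r)^(−36) = 0.327534909.
P = 94.5408 / 0.327534909 ≈ 288.64.

$288.64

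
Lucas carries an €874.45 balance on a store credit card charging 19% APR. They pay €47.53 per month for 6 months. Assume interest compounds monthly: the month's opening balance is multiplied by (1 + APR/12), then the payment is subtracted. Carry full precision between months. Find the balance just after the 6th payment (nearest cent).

€664.17

Monthly rate r = 19%/12 = 1.58333% = 0.0158333.
Each month: B ← B·(1+r) − €47.53.
Month 1: interest €13.85; balance after payment €840.77.
Month 2: interest €13.31; balance after payment €806.55.
Month 3: interest €12.77; balance after payment €771.79.
Month 4: interest €12.22; balance after payment €736.48.
Month 5: interest €11.66; balance after payment €700.61.
Month 6: interest €11.09; balance after payment €664.17.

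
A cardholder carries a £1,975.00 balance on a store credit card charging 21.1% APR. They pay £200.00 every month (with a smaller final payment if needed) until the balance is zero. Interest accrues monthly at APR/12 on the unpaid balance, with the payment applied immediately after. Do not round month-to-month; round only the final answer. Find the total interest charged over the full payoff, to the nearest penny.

Monthly rate r = 21.1%/12 = 1.75833% = 0.0175833.
Payoff takes n = ⌈−ln(1 − rB₀/P)/ln(1+r)⌉ = ⌈10.942⌉ = 11 payments; the last is £188.43.
Total paid = 10·£200.00 + £188.43 = £2,188.43.
Total interest = total paid − principal = £2,188.43 − £1,975.00 = £213.43.

£213.43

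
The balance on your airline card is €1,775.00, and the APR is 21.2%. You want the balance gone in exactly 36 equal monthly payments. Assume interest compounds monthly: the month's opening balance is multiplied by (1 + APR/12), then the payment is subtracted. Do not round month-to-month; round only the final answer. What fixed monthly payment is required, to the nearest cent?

€67.06

Monthly rate r = 21.2%/12 = 1.76667% = 0.0176667.
Level-payment amortization: P = B₀·r / (1 − (1+r)^(−n)) = 1775.00·0.0176667 / (1 − 1.01767^(−36)).
Denominator 1 − (1+r)^(−36) = 0.467646376.
P = 31.3583 / 0.467646376 ≈ 67.06.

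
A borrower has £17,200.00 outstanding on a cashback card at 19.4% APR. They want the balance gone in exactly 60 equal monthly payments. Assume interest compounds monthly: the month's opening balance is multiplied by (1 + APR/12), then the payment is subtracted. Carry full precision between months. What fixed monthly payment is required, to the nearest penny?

£449.97

Monthly rate r = 19.4%/12 = 1.61667% = 0.0161667.
Level-payment amortization: P = B₀·r / (1 − (1+r)^(−n)) = 17200.00·0.0161667 / (1 − 1.01617^(−60)).
Denominator 1 − (1+r)^(−60) = 0.617964851.
P = 278.067 / 0.617964851 ≈ 449.97.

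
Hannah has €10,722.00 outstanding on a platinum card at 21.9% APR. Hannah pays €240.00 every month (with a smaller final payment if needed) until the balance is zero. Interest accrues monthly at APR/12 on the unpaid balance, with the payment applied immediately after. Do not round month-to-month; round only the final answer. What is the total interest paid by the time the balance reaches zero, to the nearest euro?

€11,694

Monthly rate r = 21.9%/12 = 1.825% = 0.01825.
Payoff takes n = ⌈−ln(1 − rB₀/P)/ln(1+r)⌉ = ⌈93.397⌉ = 94 payments; the last is €95.74.
Total paid = 93·€240.00 + €95.74 = €22,415.74.
Total interest = total paid − principal = €22,415.74 − €10,722.00 = €11,693.74.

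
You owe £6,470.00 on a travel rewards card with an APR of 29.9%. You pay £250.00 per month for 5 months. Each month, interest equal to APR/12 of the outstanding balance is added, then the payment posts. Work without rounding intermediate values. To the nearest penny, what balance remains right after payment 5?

Monthly rate r = 29.9%/12 = 2.49167% = 0.0249167.
Each month: B ← B·(1+r) − £250.00.
Month 1: interest £161.21; balance after payment £6,381.21.
Month 2: interest £159.00; balance after payment £6,290.21.
Month 3: interest £156.73; balance after payment £6,196.94.
Month 4: interest £154.41; balance after payment £6,101.35.
Month 5: interest £152.03; balance after payment £6,003.37.

£6,003.37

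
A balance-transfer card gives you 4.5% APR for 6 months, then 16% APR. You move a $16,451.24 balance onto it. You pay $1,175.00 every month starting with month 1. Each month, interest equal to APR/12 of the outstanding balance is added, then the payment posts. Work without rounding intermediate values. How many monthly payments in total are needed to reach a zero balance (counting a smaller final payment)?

15 payments

Promo months 1–6 at r₀ = 4.5%/12 = 0.00375; months 7+ at r₁ = 16%/12 = 0.0133333.
After month 6: iterate B ← B·(1+r₀) − $1,175.00 for 6 months → $9,708.46.
Then at r₁ with $1,175.00/mo: n₂ = −ln(1 − r₁·B/P)/ln(1+r₁) ≈ 8.81 → 9 more payments.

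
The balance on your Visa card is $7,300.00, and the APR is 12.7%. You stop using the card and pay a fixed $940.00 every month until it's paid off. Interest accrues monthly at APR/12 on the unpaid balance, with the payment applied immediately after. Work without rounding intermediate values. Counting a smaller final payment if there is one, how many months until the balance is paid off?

9 payments

Monthly rate r = 12.7%/12 = 1.05833% = 0.0105833.
Recurrence: B ← B·(1+r) − $940.00.
Month 1: interest $77.26; balance after payment $6,437.26.
Month 2: interest $68.13; balance after payment $5,565.39.
Closed form: n = −ln(1 − rB₀/P)/ln(1+r) = −ln(0.91781)/ln(1.01058) ≈ 8.147, so the balance reaches zero during payment 9.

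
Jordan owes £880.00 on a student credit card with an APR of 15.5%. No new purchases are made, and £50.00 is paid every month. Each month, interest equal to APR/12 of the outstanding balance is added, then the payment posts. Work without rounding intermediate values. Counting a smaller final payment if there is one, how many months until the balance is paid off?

Monthly rate r = 15.5%/12 = 1.29167% = 0.0129167.
Recurrence: B ← B·(1+r) − £50.00.
Month 1: interest £11.37; balance after payment £841.37.
Month 2: interest £10.87; balance after payment £802.23.
Closed form: n = −ln(1 − rB₀/P)/ln(1+r) = −ln(0.77267)/ln(1.01292) ≈ 20.096, so the balance reaches zero during payment 21.

21 months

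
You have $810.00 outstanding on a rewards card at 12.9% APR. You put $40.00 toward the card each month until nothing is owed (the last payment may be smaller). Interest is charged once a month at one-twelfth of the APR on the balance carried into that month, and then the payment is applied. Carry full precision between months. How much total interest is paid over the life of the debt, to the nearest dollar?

Monthly rate r = 12.9%/12 = 1.075% = 0.01075.
Payoff takes n = ⌈−ln(1 − rB₀/P)/ln(1+r)⌉ = ⌈22.960⌉ = 23 payments; the last is $38.40.
Total paid = 22·$40.00 + $38.40 = $918.40.
Total interest = total paid − principal = $918.40 − $810.00 = $108.40.

$108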